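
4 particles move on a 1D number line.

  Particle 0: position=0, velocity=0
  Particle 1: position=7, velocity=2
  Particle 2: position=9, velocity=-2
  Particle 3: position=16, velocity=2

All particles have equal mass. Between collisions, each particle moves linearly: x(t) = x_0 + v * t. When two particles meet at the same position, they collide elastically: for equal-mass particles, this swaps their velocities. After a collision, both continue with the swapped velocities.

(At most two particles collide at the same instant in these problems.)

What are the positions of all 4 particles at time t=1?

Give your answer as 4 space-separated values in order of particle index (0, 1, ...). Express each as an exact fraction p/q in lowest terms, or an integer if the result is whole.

Answer: 0 7 9 18

Derivation:
Collision at t=1/2: particles 1 and 2 swap velocities; positions: p0=0 p1=8 p2=8 p3=17; velocities now: v0=0 v1=-2 v2=2 v3=2
Advance to t=1 (no further collisions before then); velocities: v0=0 v1=-2 v2=2 v3=2; positions = 0 7 9 18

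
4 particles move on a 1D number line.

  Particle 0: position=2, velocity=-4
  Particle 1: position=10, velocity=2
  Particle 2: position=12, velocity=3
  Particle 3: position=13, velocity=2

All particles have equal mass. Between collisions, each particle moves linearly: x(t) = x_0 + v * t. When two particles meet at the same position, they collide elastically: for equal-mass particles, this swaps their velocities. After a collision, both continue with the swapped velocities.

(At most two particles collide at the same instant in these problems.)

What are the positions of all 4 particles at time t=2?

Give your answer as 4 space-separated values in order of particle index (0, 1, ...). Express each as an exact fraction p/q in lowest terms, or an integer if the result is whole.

Collision at t=1: particles 2 and 3 swap velocities; positions: p0=-2 p1=12 p2=15 p3=15; velocities now: v0=-4 v1=2 v2=2 v3=3
Advance to t=2 (no further collisions before then); velocities: v0=-4 v1=2 v2=2 v3=3; positions = -6 14 17 18

Answer: -6 14 17 18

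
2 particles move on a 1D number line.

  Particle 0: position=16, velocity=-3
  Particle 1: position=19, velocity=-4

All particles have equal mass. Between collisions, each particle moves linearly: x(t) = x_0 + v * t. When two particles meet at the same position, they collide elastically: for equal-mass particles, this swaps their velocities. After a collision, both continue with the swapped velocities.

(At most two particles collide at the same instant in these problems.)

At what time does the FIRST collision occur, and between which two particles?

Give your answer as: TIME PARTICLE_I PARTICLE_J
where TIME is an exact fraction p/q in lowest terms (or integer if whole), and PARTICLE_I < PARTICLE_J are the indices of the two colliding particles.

Answer: 3 0 1

Derivation:
Pair (0,1): pos 16,19 vel -3,-4 -> gap=3, closing at 1/unit, collide at t=3
Earliest collision: t=3 between 0 and 1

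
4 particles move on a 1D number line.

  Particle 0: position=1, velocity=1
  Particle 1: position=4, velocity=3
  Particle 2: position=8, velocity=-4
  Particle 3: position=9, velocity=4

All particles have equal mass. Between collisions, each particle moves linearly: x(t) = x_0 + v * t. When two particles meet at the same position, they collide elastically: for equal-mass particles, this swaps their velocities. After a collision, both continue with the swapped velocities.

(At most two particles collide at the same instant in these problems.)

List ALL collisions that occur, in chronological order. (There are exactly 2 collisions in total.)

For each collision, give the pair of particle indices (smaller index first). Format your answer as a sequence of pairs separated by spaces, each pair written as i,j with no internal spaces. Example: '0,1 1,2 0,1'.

Answer: 1,2 0,1

Derivation:
Collision at t=4/7: particles 1 and 2 swap velocities; positions: p0=11/7 p1=40/7 p2=40/7 p3=79/7; velocities now: v0=1 v1=-4 v2=3 v3=4
Collision at t=7/5: particles 0 and 1 swap velocities; positions: p0=12/5 p1=12/5 p2=41/5 p3=73/5; velocities now: v0=-4 v1=1 v2=3 v3=4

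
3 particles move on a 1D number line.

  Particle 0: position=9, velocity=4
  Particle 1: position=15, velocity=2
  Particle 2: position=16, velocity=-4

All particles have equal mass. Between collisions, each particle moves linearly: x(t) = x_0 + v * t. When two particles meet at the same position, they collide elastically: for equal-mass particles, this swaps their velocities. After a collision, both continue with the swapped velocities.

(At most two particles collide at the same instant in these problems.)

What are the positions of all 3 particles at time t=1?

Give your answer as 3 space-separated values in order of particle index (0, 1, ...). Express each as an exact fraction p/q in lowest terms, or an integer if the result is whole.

Answer: 12 13 17

Derivation:
Collision at t=1/6: particles 1 and 2 swap velocities; positions: p0=29/3 p1=46/3 p2=46/3; velocities now: v0=4 v1=-4 v2=2
Collision at t=7/8: particles 0 and 1 swap velocities; positions: p0=25/2 p1=25/2 p2=67/4; velocities now: v0=-4 v1=4 v2=2
Advance to t=1 (no further collisions before then); velocities: v0=-4 v1=4 v2=2; positions = 12 13 17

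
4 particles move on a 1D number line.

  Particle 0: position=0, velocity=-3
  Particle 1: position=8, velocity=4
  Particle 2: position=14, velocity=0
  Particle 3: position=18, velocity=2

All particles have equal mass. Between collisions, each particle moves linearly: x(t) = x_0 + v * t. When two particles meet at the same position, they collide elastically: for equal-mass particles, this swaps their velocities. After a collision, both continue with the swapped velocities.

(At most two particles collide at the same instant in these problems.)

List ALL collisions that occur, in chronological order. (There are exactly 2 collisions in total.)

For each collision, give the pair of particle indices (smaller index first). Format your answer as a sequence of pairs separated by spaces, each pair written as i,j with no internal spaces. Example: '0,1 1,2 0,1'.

Answer: 1,2 2,3

Derivation:
Collision at t=3/2: particles 1 and 2 swap velocities; positions: p0=-9/2 p1=14 p2=14 p3=21; velocities now: v0=-3 v1=0 v2=4 v3=2
Collision at t=5: particles 2 and 3 swap velocities; positions: p0=-15 p1=14 p2=28 p3=28; velocities now: v0=-3 v1=0 v2=2 v3=4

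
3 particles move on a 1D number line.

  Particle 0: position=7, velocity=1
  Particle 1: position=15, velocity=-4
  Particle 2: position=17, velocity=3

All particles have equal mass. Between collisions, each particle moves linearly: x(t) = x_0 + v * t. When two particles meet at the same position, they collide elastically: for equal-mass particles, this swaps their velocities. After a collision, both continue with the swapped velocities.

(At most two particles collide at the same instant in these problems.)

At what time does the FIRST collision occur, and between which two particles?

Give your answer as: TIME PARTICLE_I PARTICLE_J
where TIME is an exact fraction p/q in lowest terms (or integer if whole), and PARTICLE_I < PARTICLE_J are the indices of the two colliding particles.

Pair (0,1): pos 7,15 vel 1,-4 -> gap=8, closing at 5/unit, collide at t=8/5
Pair (1,2): pos 15,17 vel -4,3 -> not approaching (rel speed -7 <= 0)
Earliest collision: t=8/5 between 0 and 1

Answer: 8/5 0 1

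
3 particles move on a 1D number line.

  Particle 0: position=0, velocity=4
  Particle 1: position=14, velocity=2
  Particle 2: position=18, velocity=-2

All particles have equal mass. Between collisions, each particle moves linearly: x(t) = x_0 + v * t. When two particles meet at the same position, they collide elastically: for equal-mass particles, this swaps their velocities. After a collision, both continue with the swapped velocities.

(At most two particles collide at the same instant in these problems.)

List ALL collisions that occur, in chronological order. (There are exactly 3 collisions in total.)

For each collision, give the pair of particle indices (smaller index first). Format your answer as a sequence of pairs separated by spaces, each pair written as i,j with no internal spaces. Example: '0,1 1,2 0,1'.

Answer: 1,2 0,1 1,2

Derivation:
Collision at t=1: particles 1 and 2 swap velocities; positions: p0=4 p1=16 p2=16; velocities now: v0=4 v1=-2 v2=2
Collision at t=3: particles 0 and 1 swap velocities; positions: p0=12 p1=12 p2=20; velocities now: v0=-2 v1=4 v2=2
Collision at t=7: particles 1 and 2 swap velocities; positions: p0=4 p1=28 p2=28; velocities now: v0=-2 v1=2 v2=4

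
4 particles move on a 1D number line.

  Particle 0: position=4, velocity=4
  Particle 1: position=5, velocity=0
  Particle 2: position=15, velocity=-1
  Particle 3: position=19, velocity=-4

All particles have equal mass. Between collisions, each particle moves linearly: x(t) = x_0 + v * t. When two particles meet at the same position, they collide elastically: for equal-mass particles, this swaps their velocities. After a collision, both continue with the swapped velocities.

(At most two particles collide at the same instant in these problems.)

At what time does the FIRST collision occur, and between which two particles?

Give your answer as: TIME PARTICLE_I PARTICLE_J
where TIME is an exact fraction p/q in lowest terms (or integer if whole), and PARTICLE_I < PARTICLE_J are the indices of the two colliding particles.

Answer: 1/4 0 1

Derivation:
Pair (0,1): pos 4,5 vel 4,0 -> gap=1, closing at 4/unit, collide at t=1/4
Pair (1,2): pos 5,15 vel 0,-1 -> gap=10, closing at 1/unit, collide at t=10
Pair (2,3): pos 15,19 vel -1,-4 -> gap=4, closing at 3/unit, collide at t=4/3
Earliest collision: t=1/4 between 0 and 1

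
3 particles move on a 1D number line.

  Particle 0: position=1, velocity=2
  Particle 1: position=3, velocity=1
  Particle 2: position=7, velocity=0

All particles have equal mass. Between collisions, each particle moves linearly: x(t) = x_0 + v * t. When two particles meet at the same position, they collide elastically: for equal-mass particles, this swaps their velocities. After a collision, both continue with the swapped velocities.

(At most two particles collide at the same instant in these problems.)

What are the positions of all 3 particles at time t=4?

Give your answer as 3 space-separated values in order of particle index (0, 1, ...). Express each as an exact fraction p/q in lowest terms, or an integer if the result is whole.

Answer: 7 7 9

Derivation:
Collision at t=2: particles 0 and 1 swap velocities; positions: p0=5 p1=5 p2=7; velocities now: v0=1 v1=2 v2=0
Collision at t=3: particles 1 and 2 swap velocities; positions: p0=6 p1=7 p2=7; velocities now: v0=1 v1=0 v2=2
Collision at t=4: particles 0 and 1 swap velocities; positions: p0=7 p1=7 p2=9; velocities now: v0=0 v1=1 v2=2
Advance to t=4 (no further collisions before then); velocities: v0=0 v1=1 v2=2; positions = 7 7 9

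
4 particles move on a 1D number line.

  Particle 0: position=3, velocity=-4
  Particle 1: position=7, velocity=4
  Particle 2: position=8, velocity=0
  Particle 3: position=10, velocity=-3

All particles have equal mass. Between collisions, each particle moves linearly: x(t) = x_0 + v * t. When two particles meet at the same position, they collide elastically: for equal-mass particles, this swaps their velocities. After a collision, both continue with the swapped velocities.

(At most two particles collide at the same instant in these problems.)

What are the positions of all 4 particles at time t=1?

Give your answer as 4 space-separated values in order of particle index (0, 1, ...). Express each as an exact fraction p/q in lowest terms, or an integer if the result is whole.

Answer: -1 7 8 11

Derivation:
Collision at t=1/4: particles 1 and 2 swap velocities; positions: p0=2 p1=8 p2=8 p3=37/4; velocities now: v0=-4 v1=0 v2=4 v3=-3
Collision at t=3/7: particles 2 and 3 swap velocities; positions: p0=9/7 p1=8 p2=61/7 p3=61/7; velocities now: v0=-4 v1=0 v2=-3 v3=4
Collision at t=2/3: particles 1 and 2 swap velocities; positions: p0=1/3 p1=8 p2=8 p3=29/3; velocities now: v0=-4 v1=-3 v2=0 v3=4
Advance to t=1 (no further collisions before then); velocities: v0=-4 v1=-3 v2=0 v3=4; positions = -1 7 8 11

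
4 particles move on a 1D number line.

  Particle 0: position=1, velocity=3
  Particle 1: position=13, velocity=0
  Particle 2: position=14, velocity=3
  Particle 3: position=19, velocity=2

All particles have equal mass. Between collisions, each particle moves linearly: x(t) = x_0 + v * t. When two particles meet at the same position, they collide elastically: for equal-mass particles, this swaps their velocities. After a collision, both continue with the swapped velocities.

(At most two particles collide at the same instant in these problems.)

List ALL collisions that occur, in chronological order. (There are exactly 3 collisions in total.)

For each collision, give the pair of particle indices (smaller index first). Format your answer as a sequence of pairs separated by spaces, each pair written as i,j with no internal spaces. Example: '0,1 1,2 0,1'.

Answer: 0,1 2,3 1,2

Derivation:
Collision at t=4: particles 0 and 1 swap velocities; positions: p0=13 p1=13 p2=26 p3=27; velocities now: v0=0 v1=3 v2=3 v3=2
Collision at t=5: particles 2 and 3 swap velocities; positions: p0=13 p1=16 p2=29 p3=29; velocities now: v0=0 v1=3 v2=2 v3=3
Collision at t=18: particles 1 and 2 swap velocities; positions: p0=13 p1=55 p2=55 p3=68; velocities now: v0=0 v1=2 v2=3 v3=3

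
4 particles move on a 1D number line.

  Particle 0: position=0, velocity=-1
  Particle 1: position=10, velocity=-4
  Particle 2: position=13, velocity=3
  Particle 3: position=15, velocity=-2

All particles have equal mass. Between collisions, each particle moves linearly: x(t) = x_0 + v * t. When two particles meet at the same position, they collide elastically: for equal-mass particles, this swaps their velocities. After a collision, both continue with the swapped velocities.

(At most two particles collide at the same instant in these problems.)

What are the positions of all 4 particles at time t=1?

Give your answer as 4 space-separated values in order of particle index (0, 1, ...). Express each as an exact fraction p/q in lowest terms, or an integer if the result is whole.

Collision at t=2/5: particles 2 and 3 swap velocities; positions: p0=-2/5 p1=42/5 p2=71/5 p3=71/5; velocities now: v0=-1 v1=-4 v2=-2 v3=3
Advance to t=1 (no further collisions before then); velocities: v0=-1 v1=-4 v2=-2 v3=3; positions = -1 6 13 16

Answer: -1 6 13 16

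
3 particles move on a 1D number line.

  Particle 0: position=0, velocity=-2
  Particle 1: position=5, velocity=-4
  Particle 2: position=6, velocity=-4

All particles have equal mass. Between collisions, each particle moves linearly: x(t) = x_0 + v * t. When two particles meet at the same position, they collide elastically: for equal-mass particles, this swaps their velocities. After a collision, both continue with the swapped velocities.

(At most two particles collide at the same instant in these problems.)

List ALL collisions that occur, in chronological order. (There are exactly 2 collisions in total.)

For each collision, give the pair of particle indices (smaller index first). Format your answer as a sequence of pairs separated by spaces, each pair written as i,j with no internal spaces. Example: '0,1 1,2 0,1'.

Collision at t=5/2: particles 0 and 1 swap velocities; positions: p0=-5 p1=-5 p2=-4; velocities now: v0=-4 v1=-2 v2=-4
Collision at t=3: particles 1 and 2 swap velocities; positions: p0=-7 p1=-6 p2=-6; velocities now: v0=-4 v1=-4 v2=-2

Answer: 0,1 1,2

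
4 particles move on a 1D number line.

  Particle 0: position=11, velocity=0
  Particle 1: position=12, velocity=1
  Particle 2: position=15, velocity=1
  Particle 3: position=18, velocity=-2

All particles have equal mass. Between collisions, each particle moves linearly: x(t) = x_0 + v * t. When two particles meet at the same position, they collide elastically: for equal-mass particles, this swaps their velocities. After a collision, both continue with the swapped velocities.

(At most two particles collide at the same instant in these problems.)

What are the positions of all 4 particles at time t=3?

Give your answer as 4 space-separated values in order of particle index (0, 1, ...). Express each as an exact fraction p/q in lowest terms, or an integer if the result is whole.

Answer: 11 12 15 18

Derivation:
Collision at t=1: particles 2 and 3 swap velocities; positions: p0=11 p1=13 p2=16 p3=16; velocities now: v0=0 v1=1 v2=-2 v3=1
Collision at t=2: particles 1 and 2 swap velocities; positions: p0=11 p1=14 p2=14 p3=17; velocities now: v0=0 v1=-2 v2=1 v3=1
Advance to t=3 (no further collisions before then); velocities: v0=0 v1=-2 v2=1 v3=1; positions = 11 12 15 18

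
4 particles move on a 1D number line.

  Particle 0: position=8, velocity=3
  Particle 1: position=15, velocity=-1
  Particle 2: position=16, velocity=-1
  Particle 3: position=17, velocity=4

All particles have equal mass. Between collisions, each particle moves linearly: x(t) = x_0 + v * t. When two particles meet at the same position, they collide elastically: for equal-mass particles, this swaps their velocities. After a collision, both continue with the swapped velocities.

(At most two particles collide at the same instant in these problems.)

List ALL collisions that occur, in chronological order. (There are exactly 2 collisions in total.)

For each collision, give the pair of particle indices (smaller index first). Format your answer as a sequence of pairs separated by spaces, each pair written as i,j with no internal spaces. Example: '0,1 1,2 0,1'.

Answer: 0,1 1,2

Derivation:
Collision at t=7/4: particles 0 and 1 swap velocities; positions: p0=53/4 p1=53/4 p2=57/4 p3=24; velocities now: v0=-1 v1=3 v2=-1 v3=4
Collision at t=2: particles 1 and 2 swap velocities; positions: p0=13 p1=14 p2=14 p3=25; velocities now: v0=-1 v1=-1 v2=3 v3=4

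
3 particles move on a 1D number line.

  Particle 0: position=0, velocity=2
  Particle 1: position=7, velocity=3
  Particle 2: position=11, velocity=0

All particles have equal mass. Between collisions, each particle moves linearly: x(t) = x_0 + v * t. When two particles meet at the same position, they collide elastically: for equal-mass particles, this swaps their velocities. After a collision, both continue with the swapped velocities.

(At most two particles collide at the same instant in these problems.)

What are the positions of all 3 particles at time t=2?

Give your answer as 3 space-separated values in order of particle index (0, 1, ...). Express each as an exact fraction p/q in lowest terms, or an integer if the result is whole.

Collision at t=4/3: particles 1 and 2 swap velocities; positions: p0=8/3 p1=11 p2=11; velocities now: v0=2 v1=0 v2=3
Advance to t=2 (no further collisions before then); velocities: v0=2 v1=0 v2=3; positions = 4 11 13

Answer: 4 11 13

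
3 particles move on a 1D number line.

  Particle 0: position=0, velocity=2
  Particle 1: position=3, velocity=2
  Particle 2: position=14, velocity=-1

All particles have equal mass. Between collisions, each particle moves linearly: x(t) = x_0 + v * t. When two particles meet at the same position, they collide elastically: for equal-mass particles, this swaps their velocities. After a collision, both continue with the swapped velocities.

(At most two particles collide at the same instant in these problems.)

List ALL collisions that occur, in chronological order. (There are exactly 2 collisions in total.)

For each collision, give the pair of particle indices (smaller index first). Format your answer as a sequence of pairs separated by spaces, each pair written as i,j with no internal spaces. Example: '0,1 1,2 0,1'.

Answer: 1,2 0,1

Derivation:
Collision at t=11/3: particles 1 and 2 swap velocities; positions: p0=22/3 p1=31/3 p2=31/3; velocities now: v0=2 v1=-1 v2=2
Collision at t=14/3: particles 0 and 1 swap velocities; positions: p0=28/3 p1=28/3 p2=37/3; velocities now: v0=-1 v1=2 v2=2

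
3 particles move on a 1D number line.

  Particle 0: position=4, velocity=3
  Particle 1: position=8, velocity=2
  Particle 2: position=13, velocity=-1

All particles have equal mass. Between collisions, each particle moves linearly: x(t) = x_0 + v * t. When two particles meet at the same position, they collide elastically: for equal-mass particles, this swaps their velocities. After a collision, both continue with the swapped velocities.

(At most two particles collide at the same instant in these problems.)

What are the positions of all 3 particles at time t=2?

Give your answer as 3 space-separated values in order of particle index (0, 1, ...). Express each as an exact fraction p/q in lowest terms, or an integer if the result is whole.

Answer: 10 11 12

Derivation:
Collision at t=5/3: particles 1 and 2 swap velocities; positions: p0=9 p1=34/3 p2=34/3; velocities now: v0=3 v1=-1 v2=2
Advance to t=2 (no further collisions before then); velocities: v0=3 v1=-1 v2=2; positions = 10 11 12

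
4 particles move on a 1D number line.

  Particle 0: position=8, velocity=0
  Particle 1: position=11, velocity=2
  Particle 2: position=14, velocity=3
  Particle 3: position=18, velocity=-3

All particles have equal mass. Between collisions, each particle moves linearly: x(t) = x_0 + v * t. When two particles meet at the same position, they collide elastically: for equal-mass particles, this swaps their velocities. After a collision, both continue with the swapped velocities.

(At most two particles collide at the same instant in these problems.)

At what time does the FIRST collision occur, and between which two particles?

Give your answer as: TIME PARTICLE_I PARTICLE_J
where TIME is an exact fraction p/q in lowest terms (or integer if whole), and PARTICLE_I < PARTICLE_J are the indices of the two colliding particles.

Answer: 2/3 2 3

Derivation:
Pair (0,1): pos 8,11 vel 0,2 -> not approaching (rel speed -2 <= 0)
Pair (1,2): pos 11,14 vel 2,3 -> not approaching (rel speed -1 <= 0)
Pair (2,3): pos 14,18 vel 3,-3 -> gap=4, closing at 6/unit, collide at t=2/3
Earliest collision: t=2/3 between 2 and 3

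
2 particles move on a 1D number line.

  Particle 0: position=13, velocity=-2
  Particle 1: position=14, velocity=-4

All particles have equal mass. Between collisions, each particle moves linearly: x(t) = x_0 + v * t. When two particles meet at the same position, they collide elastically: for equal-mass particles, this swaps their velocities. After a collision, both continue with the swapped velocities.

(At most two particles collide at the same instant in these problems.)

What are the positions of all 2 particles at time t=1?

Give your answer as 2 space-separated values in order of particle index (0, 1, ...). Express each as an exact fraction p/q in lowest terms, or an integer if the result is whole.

Answer: 10 11

Derivation:
Collision at t=1/2: particles 0 and 1 swap velocities; positions: p0=12 p1=12; velocities now: v0=-4 v1=-2
Advance to t=1 (no further collisions before then); velocities: v0=-4 v1=-2; positions = 10 11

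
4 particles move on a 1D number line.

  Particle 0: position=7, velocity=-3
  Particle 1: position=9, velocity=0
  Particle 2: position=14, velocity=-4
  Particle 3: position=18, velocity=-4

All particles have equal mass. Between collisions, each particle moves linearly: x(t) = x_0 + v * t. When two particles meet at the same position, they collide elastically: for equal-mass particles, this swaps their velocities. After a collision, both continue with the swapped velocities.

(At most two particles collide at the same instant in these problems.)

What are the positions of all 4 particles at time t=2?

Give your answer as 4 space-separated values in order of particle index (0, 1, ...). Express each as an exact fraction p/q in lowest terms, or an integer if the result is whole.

Answer: 1 6 9 10

Derivation:
Collision at t=5/4: particles 1 and 2 swap velocities; positions: p0=13/4 p1=9 p2=9 p3=13; velocities now: v0=-3 v1=-4 v2=0 v3=-4
Advance to t=2 (no further collisions before then); velocities: v0=-3 v1=-4 v2=0 v3=-4; positions = 1 6 9 10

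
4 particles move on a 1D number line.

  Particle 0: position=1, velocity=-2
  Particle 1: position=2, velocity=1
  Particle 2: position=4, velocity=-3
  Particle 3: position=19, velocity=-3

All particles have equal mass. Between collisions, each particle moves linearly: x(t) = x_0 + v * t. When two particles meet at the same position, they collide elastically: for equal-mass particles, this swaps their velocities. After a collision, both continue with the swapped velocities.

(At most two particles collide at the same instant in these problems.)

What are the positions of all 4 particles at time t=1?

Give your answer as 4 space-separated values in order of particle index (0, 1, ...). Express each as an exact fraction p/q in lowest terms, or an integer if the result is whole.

Collision at t=1/2: particles 1 and 2 swap velocities; positions: p0=0 p1=5/2 p2=5/2 p3=35/2; velocities now: v0=-2 v1=-3 v2=1 v3=-3
Advance to t=1 (no further collisions before then); velocities: v0=-2 v1=-3 v2=1 v3=-3; positions = -1 1 3 16

Answer: -1 1 3 16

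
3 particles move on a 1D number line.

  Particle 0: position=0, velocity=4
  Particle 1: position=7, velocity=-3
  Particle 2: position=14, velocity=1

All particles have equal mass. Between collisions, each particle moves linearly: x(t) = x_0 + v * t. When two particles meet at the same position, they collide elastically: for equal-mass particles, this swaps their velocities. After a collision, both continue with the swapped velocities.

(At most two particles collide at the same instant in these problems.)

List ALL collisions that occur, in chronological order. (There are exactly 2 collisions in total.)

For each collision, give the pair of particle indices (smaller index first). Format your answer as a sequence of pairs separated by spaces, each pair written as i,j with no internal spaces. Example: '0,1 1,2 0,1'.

Answer: 0,1 1,2

Derivation:
Collision at t=1: particles 0 and 1 swap velocities; positions: p0=4 p1=4 p2=15; velocities now: v0=-3 v1=4 v2=1
Collision at t=14/3: particles 1 and 2 swap velocities; positions: p0=-7 p1=56/3 p2=56/3; velocities now: v0=-3 v1=1 v2=4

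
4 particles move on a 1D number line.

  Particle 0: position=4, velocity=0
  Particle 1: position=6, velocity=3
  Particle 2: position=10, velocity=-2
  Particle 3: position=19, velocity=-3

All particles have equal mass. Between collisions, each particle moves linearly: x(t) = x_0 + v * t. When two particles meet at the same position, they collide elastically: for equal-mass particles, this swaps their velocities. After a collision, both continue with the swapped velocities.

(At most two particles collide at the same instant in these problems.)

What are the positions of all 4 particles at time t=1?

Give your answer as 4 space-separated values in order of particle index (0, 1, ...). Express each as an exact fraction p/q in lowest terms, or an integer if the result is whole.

Collision at t=4/5: particles 1 and 2 swap velocities; positions: p0=4 p1=42/5 p2=42/5 p3=83/5; velocities now: v0=0 v1=-2 v2=3 v3=-3
Advance to t=1 (no further collisions before then); velocities: v0=0 v1=-2 v2=3 v3=-3; positions = 4 8 9 16

Answer: 4 8 9 16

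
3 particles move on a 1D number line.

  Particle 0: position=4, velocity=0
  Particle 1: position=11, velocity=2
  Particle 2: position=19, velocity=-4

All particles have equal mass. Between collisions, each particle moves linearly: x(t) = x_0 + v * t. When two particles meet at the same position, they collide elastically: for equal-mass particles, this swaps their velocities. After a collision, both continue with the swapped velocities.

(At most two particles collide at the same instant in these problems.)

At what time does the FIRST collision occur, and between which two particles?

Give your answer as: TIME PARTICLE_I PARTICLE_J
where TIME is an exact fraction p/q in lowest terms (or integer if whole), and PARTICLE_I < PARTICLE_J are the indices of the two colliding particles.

Answer: 4/3 1 2

Derivation:
Pair (0,1): pos 4,11 vel 0,2 -> not approaching (rel speed -2 <= 0)
Pair (1,2): pos 11,19 vel 2,-4 -> gap=8, closing at 6/unit, collide at t=4/3
Earliest collision: t=4/3 between 1 and 2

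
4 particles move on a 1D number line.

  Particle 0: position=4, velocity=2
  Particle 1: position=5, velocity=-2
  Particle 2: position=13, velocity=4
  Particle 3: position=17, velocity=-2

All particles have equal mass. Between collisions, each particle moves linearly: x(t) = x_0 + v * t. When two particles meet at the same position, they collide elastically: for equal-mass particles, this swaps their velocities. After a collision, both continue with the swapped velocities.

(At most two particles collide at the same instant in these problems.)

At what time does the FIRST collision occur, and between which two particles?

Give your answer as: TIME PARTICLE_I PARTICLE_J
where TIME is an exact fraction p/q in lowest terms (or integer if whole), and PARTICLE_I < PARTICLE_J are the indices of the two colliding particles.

Pair (0,1): pos 4,5 vel 2,-2 -> gap=1, closing at 4/unit, collide at t=1/4
Pair (1,2): pos 5,13 vel -2,4 -> not approaching (rel speed -6 <= 0)
Pair (2,3): pos 13,17 vel 4,-2 -> gap=4, closing at 6/unit, collide at t=2/3
Earliest collision: t=1/4 between 0 and 1

Answer: 1/4 0 1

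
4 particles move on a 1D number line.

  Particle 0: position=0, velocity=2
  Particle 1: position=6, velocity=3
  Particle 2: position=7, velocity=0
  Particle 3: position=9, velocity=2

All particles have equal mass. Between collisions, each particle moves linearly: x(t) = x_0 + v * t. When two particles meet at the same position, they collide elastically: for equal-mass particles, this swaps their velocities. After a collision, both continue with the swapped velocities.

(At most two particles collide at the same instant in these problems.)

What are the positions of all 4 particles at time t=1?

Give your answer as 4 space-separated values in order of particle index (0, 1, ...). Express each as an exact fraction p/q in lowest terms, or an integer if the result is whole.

Answer: 2 7 9 11

Derivation:
Collision at t=1/3: particles 1 and 2 swap velocities; positions: p0=2/3 p1=7 p2=7 p3=29/3; velocities now: v0=2 v1=0 v2=3 v3=2
Advance to t=1 (no further collisions before then); velocities: v0=2 v1=0 v2=3 v3=2; positions = 2 7 9 11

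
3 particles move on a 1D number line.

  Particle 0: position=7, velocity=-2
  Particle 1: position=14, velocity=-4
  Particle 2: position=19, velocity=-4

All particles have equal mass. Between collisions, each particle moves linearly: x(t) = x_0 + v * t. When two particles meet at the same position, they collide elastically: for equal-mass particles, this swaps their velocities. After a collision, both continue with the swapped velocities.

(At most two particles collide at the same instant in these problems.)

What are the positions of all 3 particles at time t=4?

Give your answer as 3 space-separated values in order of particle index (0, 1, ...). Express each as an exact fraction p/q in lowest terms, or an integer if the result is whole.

Collision at t=7/2: particles 0 and 1 swap velocities; positions: p0=0 p1=0 p2=5; velocities now: v0=-4 v1=-2 v2=-4
Advance to t=4 (no further collisions before then); velocities: v0=-4 v1=-2 v2=-4; positions = -2 -1 3

Answer: -2 -1 3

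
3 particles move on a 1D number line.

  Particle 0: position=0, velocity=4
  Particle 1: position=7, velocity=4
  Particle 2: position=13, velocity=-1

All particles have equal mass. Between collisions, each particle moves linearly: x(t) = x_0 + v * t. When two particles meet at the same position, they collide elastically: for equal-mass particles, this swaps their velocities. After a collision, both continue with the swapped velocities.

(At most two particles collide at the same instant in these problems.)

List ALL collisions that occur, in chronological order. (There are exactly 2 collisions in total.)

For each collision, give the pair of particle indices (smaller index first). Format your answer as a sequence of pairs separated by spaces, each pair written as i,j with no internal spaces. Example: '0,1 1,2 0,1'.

Answer: 1,2 0,1

Derivation:
Collision at t=6/5: particles 1 and 2 swap velocities; positions: p0=24/5 p1=59/5 p2=59/5; velocities now: v0=4 v1=-1 v2=4
Collision at t=13/5: particles 0 and 1 swap velocities; positions: p0=52/5 p1=52/5 p2=87/5; velocities now: v0=-1 v1=4 v2=4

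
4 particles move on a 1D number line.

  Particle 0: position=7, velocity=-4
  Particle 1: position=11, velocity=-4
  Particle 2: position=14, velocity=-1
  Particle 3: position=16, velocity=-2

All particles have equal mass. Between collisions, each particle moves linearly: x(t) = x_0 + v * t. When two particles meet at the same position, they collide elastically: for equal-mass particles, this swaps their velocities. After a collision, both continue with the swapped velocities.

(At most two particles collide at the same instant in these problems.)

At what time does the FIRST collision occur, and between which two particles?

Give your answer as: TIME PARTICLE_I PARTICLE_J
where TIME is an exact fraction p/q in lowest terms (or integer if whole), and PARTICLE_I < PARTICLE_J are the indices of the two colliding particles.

Pair (0,1): pos 7,11 vel -4,-4 -> not approaching (rel speed 0 <= 0)
Pair (1,2): pos 11,14 vel -4,-1 -> not approaching (rel speed -3 <= 0)
Pair (2,3): pos 14,16 vel -1,-2 -> gap=2, closing at 1/unit, collide at t=2
Earliest collision: t=2 between 2 and 3

Answer: 2 2 3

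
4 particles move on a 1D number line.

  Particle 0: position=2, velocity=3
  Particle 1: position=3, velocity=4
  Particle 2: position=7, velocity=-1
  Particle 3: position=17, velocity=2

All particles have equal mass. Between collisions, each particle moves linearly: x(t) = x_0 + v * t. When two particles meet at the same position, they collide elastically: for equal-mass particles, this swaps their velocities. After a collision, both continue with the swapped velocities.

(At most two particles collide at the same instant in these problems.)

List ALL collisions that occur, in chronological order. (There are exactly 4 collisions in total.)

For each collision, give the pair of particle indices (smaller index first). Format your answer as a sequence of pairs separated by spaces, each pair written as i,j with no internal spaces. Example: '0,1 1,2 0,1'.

Collision at t=4/5: particles 1 and 2 swap velocities; positions: p0=22/5 p1=31/5 p2=31/5 p3=93/5; velocities now: v0=3 v1=-1 v2=4 v3=2
Collision at t=5/4: particles 0 and 1 swap velocities; positions: p0=23/4 p1=23/4 p2=8 p3=39/2; velocities now: v0=-1 v1=3 v2=4 v3=2
Collision at t=7: particles 2 and 3 swap velocities; positions: p0=0 p1=23 p2=31 p3=31; velocities now: v0=-1 v1=3 v2=2 v3=4
Collision at t=15: particles 1 and 2 swap velocities; positions: p0=-8 p1=47 p2=47 p3=63; velocities now: v0=-1 v1=2 v2=3 v3=4

Answer: 1,2 0,1 2,3 1,2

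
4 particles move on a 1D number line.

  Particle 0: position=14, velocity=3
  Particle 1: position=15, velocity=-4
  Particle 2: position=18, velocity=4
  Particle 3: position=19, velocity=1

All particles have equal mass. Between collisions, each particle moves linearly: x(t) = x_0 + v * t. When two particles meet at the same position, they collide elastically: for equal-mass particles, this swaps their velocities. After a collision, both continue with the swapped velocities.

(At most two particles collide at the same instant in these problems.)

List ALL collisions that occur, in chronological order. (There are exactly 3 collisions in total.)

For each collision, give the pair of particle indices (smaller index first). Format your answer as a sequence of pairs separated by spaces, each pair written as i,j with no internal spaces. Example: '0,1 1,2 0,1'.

Collision at t=1/7: particles 0 and 1 swap velocities; positions: p0=101/7 p1=101/7 p2=130/7 p3=134/7; velocities now: v0=-4 v1=3 v2=4 v3=1
Collision at t=1/3: particles 2 and 3 swap velocities; positions: p0=41/3 p1=15 p2=58/3 p3=58/3; velocities now: v0=-4 v1=3 v2=1 v3=4
Collision at t=5/2: particles 1 and 2 swap velocities; positions: p0=5 p1=43/2 p2=43/2 p3=28; velocities now: v0=-4 v1=1 v2=3 v3=4

Answer: 0,1 2,3 1,2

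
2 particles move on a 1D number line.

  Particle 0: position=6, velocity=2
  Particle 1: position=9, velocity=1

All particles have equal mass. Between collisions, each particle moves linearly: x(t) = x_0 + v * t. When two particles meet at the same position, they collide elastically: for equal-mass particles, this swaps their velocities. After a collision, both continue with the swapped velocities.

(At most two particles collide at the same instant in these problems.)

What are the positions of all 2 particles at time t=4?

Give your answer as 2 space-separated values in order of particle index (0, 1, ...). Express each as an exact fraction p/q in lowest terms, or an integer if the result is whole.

Collision at t=3: particles 0 and 1 swap velocities; positions: p0=12 p1=12; velocities now: v0=1 v1=2
Advance to t=4 (no further collisions before then); velocities: v0=1 v1=2; positions = 13 14

Answer: 13 14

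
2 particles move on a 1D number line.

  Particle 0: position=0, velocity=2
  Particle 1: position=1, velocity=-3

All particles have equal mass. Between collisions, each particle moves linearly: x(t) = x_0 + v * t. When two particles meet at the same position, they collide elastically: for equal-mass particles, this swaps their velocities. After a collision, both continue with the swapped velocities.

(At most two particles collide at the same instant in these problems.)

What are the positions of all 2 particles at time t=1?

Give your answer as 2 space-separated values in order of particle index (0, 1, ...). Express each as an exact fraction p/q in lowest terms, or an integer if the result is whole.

Collision at t=1/5: particles 0 and 1 swap velocities; positions: p0=2/5 p1=2/5; velocities now: v0=-3 v1=2
Advance to t=1 (no further collisions before then); velocities: v0=-3 v1=2; positions = -2 2

Answer: -2 2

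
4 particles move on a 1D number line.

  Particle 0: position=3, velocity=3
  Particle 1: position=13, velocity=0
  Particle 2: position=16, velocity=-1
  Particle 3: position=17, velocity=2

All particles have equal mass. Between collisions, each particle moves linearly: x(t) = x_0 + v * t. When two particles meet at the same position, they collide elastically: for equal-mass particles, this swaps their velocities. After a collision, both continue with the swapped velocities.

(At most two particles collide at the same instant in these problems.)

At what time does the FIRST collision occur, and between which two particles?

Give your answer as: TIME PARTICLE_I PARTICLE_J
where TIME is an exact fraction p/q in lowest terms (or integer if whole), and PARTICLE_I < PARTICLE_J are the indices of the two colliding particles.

Pair (0,1): pos 3,13 vel 3,0 -> gap=10, closing at 3/unit, collide at t=10/3
Pair (1,2): pos 13,16 vel 0,-1 -> gap=3, closing at 1/unit, collide at t=3
Pair (2,3): pos 16,17 vel -1,2 -> not approaching (rel speed -3 <= 0)
Earliest collision: t=3 between 1 and 2

Answer: 3 1 2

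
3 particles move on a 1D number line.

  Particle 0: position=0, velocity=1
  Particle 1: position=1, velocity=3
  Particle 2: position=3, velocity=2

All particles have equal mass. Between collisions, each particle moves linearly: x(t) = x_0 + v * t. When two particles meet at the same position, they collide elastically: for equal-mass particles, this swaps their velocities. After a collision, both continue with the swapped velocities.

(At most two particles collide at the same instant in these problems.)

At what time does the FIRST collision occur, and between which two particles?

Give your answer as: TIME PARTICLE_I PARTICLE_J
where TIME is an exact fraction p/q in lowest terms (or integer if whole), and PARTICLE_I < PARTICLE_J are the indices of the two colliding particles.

Pair (0,1): pos 0,1 vel 1,3 -> not approaching (rel speed -2 <= 0)
Pair (1,2): pos 1,3 vel 3,2 -> gap=2, closing at 1/unit, collide at t=2
Earliest collision: t=2 between 1 and 2

Answer: 2 1 2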